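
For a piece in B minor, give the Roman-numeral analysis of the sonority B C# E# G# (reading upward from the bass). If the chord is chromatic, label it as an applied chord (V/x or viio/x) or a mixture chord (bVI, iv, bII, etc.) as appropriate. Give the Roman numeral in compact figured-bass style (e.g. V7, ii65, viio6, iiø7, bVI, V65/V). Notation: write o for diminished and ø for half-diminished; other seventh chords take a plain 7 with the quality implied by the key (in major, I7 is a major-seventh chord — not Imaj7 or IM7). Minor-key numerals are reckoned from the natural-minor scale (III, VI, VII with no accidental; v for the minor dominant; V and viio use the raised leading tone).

V42/V

The pitches C#-E#-G#-B form a dominant seventh chord rooted on C#.
C# is not a diatonic chord root with this quality in B minor, but it lies a perfect fifth above F# (V), so the chord functions as an applied dominant of V.
With B in the bass the chord is in third inversion, so the figured bass is 42.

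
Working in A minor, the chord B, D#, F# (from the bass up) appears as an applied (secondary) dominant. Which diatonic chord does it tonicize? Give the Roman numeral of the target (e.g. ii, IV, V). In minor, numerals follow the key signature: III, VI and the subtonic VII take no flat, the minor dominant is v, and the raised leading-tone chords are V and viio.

V

The chord is a major triad on B.
A dominant resolves down a perfect fifth: B → E. In A minor, E is scale degree 5, i.e. V.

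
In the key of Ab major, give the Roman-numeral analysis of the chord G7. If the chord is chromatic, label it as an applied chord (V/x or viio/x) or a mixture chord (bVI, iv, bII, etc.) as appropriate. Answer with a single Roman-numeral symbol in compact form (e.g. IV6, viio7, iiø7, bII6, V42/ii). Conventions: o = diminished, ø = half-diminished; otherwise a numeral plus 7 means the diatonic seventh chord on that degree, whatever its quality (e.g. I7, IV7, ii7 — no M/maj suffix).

Stacked in thirds the chord is G-B-D-F: a dominant seventh chord on G.
G is not a diatonic chord root with this quality in Ab major, but it lies a perfect fifth above C (iii), so the chord functions as an applied dominant of iii.

V7/iii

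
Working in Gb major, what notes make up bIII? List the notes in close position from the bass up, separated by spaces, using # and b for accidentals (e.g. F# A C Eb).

Bbb Db Fb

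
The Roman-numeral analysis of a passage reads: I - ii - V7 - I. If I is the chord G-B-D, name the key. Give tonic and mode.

The chord G is a major triad rooted on G; its label is I.
If G is scale degree 1 and the mode makes that degree carry a major triad, the tonic is G and the mode is major.

G major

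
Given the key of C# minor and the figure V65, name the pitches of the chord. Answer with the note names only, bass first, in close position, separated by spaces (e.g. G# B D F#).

In C# minor, scale degree 5 is G#. The dominant is major (leading tone raised), so V is a dominant seventh chord.
Stacking thirds from G# gives G#-B#-D#-F#.
With the 65 figure the chord is in first inversion; from the bass B# upward in close position it reads B#-D#-F#-G#.

B# D# F# G#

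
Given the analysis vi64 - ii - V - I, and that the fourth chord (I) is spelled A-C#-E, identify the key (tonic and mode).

A major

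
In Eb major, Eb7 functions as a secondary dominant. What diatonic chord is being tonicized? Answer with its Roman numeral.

IV

The chord is a dominant seventh chord on Eb.
A dominant resolves down a perfect fifth: Eb → Ab. In Eb major, Ab is scale degree 4, i.e. IV.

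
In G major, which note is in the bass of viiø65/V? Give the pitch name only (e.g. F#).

The applied chord viiø65/V is rooted on C#: C#-E-G-B.
The figure 65 means first inversion — the third is in the bass.

E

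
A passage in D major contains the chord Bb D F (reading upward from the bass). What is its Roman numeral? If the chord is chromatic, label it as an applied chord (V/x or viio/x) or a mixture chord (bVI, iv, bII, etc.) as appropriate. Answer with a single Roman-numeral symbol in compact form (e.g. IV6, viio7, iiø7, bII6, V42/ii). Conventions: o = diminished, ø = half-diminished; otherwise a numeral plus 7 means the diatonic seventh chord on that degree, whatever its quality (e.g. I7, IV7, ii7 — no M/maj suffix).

bVI

The pitches Bb-D-F form a major triad rooted on Bb.
Bb is the lowered sixth degree of D major (diatonic 6 would be B). This is a major triad on the lowered sixth degree, borrowed from the parallel minor.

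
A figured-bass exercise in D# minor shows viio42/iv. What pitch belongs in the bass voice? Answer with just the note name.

The applied chord viio42/iv is rooted on F##: F##-A#-C#-E.
The figure 42 means third inversion — the seventh is in the bass.

E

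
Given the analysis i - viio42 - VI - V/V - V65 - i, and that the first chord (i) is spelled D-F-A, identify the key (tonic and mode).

i is given as D-F-A — a minor triad with root D.
If D is scale degree 1 and the mode makes that degree carry a minor triad, the tonic is D and the mode is minor.

D minor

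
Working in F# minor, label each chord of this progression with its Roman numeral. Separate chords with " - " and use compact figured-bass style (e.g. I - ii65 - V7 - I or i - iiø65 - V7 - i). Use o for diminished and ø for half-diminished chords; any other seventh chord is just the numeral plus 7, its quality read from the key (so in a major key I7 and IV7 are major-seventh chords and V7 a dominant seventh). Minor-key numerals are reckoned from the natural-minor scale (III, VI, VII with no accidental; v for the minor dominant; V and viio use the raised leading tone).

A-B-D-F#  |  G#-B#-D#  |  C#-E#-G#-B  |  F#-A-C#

iv42 - V/V - V7 - i

A-B-D-F#: minor seventh chord on B = scale degree 4 → iv42.
G#-B#-D#: a major triad on G#, the applied dominant of V → V/V.
C#-E#-G#-B: dominant seventh chord on C# = scale degree 5 → V7.
F#-A-C#: root F# is the tonic; minor triad there is i.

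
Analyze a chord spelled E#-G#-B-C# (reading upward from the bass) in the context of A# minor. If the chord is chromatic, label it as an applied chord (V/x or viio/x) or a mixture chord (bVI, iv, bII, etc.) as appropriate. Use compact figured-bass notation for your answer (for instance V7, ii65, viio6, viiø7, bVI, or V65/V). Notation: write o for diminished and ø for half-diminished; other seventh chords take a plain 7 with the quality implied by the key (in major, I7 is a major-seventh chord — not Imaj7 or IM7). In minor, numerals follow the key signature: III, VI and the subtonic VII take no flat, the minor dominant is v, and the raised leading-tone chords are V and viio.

V65/VI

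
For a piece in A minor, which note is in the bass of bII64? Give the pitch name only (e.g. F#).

F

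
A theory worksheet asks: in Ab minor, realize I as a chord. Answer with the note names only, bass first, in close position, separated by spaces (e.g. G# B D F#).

Ab C Eb

I is the major tonic (Picardy third), borrowed from the parallel major. In Ab minor that root is Ab.
So the chord is Ab-C-Eb, a major triad.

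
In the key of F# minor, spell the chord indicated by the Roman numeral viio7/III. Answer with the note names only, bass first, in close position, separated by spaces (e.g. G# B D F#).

The slash marks an applied leading-tone chord: viio of III. In F# minor, III is A, so the leading tone to it is G#, a half step below.
Building a fully diminished seventh chord on G# gives G#-B-D-F.

G# B D F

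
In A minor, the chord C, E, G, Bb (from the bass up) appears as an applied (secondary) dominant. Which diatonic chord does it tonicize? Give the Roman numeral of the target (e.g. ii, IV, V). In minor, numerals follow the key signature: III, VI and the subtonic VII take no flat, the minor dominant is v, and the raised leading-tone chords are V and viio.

VI

The chord is a dominant seventh chord on C.
A dominant resolves down a perfect fifth: C → F. In A minor, F is scale degree 6, i.e. VI.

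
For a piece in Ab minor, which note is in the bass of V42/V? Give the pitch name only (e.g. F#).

Ab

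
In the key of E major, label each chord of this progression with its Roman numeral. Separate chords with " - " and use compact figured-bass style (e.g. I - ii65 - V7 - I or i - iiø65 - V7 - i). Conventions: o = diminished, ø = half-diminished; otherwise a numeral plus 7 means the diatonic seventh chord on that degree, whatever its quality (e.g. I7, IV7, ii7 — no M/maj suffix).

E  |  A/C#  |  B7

E: root E is the tonic; major triad there is I.
A/C#: major triad on A = scale degree 4 → IV6.
B7 has root B, degree 5 in E major, so V7.

I - IV6 - V7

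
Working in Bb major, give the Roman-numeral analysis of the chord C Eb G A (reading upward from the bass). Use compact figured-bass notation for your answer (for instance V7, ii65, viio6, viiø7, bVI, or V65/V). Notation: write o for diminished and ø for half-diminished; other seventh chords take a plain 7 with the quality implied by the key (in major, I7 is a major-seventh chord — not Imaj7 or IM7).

The pitches A-C-Eb-G form a half-diminished seventh chord rooted on A.
In Bb major, A is the leading tone; the diatonic half-diminished seventh chord there is viiø7.
With C in the bass the chord is in first inversion, so the figured bass is 65.

viiø65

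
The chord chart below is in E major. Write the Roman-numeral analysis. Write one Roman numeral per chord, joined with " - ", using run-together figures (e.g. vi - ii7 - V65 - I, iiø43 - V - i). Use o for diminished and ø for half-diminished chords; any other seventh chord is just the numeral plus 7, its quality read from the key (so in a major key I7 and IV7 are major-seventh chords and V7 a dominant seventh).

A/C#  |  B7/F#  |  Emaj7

A/C# has root A, degree 4 in E major, so IV6.
B7/F#: root B is the dominant; dominant seventh chord there is V43.
Emaj7 has root E, degree 1 in E major, so I7.

IV6 - V43 - I7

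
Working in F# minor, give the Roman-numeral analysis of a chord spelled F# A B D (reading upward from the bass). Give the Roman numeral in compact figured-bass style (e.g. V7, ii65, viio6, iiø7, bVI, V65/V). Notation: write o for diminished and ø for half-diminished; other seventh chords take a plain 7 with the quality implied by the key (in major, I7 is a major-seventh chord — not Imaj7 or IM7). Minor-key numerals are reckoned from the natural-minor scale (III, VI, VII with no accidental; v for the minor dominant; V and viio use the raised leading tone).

iv43

The pitches B-D-F#-A form a minor seventh chord rooted on B.
In F# minor, B is the subdominant; the diatonic minor seventh chord there is iv7.
With F# in the bass the chord is in second inversion, so the figured bass is 43.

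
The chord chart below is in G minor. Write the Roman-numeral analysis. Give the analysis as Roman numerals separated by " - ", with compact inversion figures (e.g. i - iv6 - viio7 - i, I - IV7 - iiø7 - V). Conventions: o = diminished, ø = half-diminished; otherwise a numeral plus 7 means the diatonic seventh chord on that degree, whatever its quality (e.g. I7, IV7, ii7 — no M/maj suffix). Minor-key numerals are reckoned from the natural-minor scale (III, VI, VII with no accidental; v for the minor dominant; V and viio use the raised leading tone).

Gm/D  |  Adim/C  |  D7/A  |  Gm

i64 - iio6 - V43 - i

Gm/D: root G is the tonic; minor triad there is i64.
Adim/C: diminished triad on A = scale degree 2 → iio6.
D7/A has root D, degree 5 in G minor, so V43.
Gm has root G, degree 1 in G minor, so i.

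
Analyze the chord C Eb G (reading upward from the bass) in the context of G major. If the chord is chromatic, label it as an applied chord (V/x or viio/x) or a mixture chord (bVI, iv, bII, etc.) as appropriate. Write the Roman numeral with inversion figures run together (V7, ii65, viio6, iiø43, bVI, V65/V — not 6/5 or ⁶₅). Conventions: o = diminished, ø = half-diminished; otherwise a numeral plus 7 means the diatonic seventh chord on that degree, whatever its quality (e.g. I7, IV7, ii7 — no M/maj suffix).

Stacked in thirds the chord is C-Eb-G: a minor triad on C.
C is the fourth degree of G major. This is the minor subdominant, borrowed from the parallel minor.

iv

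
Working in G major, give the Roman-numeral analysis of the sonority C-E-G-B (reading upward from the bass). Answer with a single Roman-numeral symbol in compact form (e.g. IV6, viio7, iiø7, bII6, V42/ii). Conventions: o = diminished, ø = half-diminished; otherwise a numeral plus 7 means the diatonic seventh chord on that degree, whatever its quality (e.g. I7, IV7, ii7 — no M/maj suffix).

IV7

Stacked in thirds the chord is C-E-G-B: a major seventh chord on C.
C is scale degree 4 in G major, and a major seventh chord on that degree is written IV7.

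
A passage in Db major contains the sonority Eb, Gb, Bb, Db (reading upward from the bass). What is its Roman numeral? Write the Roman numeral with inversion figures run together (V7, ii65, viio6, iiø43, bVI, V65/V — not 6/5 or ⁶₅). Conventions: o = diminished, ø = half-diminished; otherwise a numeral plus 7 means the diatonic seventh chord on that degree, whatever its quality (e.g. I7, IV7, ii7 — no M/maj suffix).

ii7

The pitches Eb-Gb-Bb-Db form a minor seventh chord rooted on Eb.
Eb is scale degree 2 in Db major, and a minor seventh chord on that degree is written ii7.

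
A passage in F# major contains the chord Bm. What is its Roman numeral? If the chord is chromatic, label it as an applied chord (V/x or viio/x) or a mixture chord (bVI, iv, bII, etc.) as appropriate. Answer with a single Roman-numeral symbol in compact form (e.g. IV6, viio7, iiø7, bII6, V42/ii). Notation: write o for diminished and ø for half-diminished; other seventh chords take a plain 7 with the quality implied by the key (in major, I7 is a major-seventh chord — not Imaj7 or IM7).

The pitches B-D-F# form a minor triad rooted on B.
B is the fourth degree of F# major. This is the minor subdominant, borrowed from the parallel minor.

iv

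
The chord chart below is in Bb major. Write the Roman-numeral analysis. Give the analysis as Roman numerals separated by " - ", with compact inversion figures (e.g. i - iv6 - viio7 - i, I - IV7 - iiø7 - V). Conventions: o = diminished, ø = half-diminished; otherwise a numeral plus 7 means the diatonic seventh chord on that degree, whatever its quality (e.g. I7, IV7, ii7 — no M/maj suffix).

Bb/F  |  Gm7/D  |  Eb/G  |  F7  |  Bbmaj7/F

I64 - vi43 - IV6 - V7 - I43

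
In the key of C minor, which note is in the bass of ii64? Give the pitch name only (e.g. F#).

ii in C minor has root D; the chord is D-F-A.
The figure 64 means second inversion — the fifth is in the bass.

A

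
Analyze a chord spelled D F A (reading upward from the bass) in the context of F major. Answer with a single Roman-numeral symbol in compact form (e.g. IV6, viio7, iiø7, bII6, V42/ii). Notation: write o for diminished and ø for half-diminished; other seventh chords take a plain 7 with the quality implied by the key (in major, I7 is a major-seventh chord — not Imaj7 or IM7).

vi

Stacked in thirds the chord is D-F-A: a minor triad on D.
D is scale degree 6 in F major, and a minor triad on that degree is written vi.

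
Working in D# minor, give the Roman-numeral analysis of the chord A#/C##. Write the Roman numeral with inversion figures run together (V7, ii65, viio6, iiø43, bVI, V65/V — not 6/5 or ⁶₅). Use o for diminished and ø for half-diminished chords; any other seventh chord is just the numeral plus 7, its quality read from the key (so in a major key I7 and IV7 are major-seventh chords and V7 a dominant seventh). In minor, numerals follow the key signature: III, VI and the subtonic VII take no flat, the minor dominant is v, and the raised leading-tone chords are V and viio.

V6

Stacked in thirds the chord is A#-C##-E#: a major triad on A#.
In D# minor, A# is the dominant; the diatonic major triad there is V.
With C## in the bass the chord is in first inversion, so the figured bass is 6.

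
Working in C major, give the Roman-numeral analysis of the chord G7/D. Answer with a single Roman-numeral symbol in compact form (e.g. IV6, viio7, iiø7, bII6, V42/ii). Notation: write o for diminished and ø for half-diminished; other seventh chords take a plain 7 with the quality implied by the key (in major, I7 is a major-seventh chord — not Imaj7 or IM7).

V43

The pitches G-B-D-F form a dominant seventh chord rooted on G.
G is scale degree 5 in C major, and a dominant seventh chord on that degree is written V7.
With D in the bass the chord is in second inversion, so the figured bass is 43.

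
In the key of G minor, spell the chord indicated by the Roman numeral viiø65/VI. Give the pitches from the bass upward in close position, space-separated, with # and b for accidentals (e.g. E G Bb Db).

viiø65/VI is a secondary leading-tone chord. The target VI is Eb in G minor; the applied chord is rooted a semitone below, on D.
Building a half-diminished seventh chord on D gives D-F-Ab-C.
The figured bass 65 indicates first inversion, placing the third (F) in the bass: F-Ab-C-D.

F Ab C D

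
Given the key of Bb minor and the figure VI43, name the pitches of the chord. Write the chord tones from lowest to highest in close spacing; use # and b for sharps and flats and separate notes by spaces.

Db F Gb Bb

The numeral's case and figure indicate a major seventh chord. In Bb minor its root, scale degree 6, is Gb.
Stacking thirds from Gb gives Gb-Bb-Db-F.
With the 43 figure the chord is in second inversion; from the bass Db upward in close position it reads Db-F-Gb-Bb.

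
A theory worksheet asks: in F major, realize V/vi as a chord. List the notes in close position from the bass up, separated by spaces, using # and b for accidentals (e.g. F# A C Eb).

A C# E

V/vi is a secondary dominant — the dominant triad of vi. vi in F major is D, so the applied chord's root is A, a perfect fifth above.
Building a major triad on A gives A-C#-E.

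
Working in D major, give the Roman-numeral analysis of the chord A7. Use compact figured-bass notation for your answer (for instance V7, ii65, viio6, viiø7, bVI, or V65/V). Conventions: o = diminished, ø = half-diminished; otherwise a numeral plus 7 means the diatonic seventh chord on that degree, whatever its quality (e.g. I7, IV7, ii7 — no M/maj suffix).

The pitches A-C#-E-G form a dominant seventh chord rooted on A.
A is scale degree 5 in D major, and a dominant seventh chord on that degree is written V7.

V7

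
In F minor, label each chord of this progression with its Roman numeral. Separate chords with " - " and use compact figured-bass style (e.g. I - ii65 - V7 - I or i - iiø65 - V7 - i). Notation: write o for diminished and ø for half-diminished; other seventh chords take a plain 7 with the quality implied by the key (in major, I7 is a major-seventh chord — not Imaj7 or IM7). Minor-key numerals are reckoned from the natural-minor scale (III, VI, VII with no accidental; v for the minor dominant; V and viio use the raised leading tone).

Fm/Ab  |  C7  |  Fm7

i6 - V7 - i7

Fm/Ab: root F is the tonic; minor triad there is i6.
C7: root C is the dominant; dominant seventh chord there is V7.
Fm7 has root F, degree 1 in F minor, so i7.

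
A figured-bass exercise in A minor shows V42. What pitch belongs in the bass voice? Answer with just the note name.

V in A minor has root E; the chord is E-G#-B-D.
The figure 42 means third inversion — the seventh is in the bass.

D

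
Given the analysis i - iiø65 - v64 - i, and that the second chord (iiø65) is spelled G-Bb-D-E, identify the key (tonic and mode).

D minor

The anchor chord is a half-diminished seventh chord on E, labeled iiø65.
Counting down one scale step from E places the tonic on D; a half-diminished seventh chord on degree 2 is diatonic only in minor.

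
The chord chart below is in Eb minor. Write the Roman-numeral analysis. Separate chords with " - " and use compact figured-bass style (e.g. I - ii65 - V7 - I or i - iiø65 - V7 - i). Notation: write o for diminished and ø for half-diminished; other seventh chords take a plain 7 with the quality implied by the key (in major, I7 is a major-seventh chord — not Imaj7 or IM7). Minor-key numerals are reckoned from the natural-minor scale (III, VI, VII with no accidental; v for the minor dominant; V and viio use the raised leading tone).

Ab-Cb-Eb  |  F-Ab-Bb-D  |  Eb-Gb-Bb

Ab-Cb-Eb: root Ab is the subdominant; minor triad there is iv.
F-Ab-Bb-D: dominant seventh chord on Bb = scale degree 5 → V43.
Eb-Gb-Bb: root Eb is the tonic; minor triad there is i.

iv - V43 - i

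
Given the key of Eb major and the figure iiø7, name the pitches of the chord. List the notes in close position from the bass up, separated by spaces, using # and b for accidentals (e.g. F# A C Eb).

F Ab Cb Eb

iiø7 is the half-diminished supertonic seventh, borrowed from the parallel minor. In Eb major that root is F.
So the chord is F-Ab-Cb-Eb, a half-diminished seventh chord.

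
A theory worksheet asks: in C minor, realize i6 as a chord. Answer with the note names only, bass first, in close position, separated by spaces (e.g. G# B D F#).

Eb G C

In C minor, the tonic is C, and the diatonic chord built there is a minor triad.
That chord is spelled C-Eb-G.
With the 6 figure the chord is in first inversion; from the bass Eb upward in close position it reads Eb-G-C.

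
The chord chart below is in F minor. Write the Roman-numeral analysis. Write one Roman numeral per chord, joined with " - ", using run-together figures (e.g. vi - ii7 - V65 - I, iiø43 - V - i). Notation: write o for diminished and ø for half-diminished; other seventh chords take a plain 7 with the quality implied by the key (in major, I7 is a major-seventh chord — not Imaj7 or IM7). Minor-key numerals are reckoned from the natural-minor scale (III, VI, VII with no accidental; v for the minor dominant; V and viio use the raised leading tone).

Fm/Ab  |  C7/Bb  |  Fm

i6 - V42 - i

Fm/Ab: minor triad on F = scale degree 1 → i6.
C7/Bb: dominant seventh chord on C = scale degree 5 → V42.
Fm: minor triad on F = scale degree 1 → i.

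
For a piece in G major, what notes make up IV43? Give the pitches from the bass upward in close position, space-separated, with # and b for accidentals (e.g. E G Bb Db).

G B C E

In G major, the subdominant is C, and the diatonic chord built there is a major seventh chord.
Stacking thirds from C gives C-E-G-B.
The figured bass 43 indicates second inversion, placing the fifth (G) in the bass: G-B-C-E.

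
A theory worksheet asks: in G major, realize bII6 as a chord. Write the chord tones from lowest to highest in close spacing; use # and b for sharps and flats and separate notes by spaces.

C Eb Ab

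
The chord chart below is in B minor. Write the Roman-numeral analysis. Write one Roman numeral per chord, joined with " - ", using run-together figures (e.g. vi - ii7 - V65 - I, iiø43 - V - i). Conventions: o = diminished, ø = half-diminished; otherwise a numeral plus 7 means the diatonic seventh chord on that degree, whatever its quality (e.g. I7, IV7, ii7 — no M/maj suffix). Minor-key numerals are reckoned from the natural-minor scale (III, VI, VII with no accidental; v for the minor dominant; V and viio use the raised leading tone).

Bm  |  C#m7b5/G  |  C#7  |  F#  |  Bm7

Bm: minor triad on B = scale degree 1 → i.
C#m7b5/G: half-diminished seventh chord on C# = scale degree 2 → iiø43.
C#7: chromatic; C# is V of V, so V7/V.
F#: major triad on F# = scale degree 5 → V.
Bm7: root B is the tonic; minor seventh chord there is i7.

i - iiø43 - V7/V - V - i7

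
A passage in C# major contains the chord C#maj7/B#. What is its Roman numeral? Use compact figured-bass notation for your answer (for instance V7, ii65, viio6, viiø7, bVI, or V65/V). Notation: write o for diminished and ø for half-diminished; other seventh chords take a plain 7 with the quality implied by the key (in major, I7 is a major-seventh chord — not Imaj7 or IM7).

I42

The pitches C#-E#-G#-B# form a major seventh chord rooted on C#.
In C# major, C# is the tonic; the diatonic major seventh chord there is I7.
With B# in the bass the chord is in third inversion, so the figured bass is 42.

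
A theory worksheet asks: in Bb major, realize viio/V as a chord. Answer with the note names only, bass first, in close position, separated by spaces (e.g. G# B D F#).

E G Bb

viio/V is a secondary leading-tone chord. The target V is F in Bb major; the applied chord is rooted a semitone below, on E.
Building a diminished triad on E gives E-G-Bb.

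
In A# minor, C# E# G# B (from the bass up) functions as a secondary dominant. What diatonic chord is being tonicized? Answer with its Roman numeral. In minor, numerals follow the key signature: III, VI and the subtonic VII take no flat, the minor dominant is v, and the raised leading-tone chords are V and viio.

VI

The chord is a dominant seventh chord on C#.
A dominant resolves down a perfect fifth: C# → F#. In A# minor, F# is scale degree 6, i.e. VI.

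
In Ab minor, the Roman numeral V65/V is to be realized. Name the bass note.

D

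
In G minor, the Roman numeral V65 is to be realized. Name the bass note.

F#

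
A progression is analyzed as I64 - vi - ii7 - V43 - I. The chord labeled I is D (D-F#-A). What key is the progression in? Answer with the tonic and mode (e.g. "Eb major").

D major

The chord D is a major triad rooted on D; its label is I.
If D is scale degree 1 and the mode makes that degree carry a major triad, the tonic is D and the mode is major.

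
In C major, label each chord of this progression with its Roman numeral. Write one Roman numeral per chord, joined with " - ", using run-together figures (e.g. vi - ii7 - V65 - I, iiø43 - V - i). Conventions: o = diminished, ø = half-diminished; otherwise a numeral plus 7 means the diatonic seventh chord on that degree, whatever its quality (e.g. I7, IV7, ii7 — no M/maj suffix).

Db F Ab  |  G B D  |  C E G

bII - V - I

Db-F-Ab: major triad on Db — chromatic; Db is the lowered second degree, so this is the Neapolitan chord, bII.
G-B-D has root G, degree 5 in C major, so V.
C-E-G: major triad on C = scale degree 1 → I.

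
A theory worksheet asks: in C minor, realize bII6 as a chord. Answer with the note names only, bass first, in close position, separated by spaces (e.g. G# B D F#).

F Ab Db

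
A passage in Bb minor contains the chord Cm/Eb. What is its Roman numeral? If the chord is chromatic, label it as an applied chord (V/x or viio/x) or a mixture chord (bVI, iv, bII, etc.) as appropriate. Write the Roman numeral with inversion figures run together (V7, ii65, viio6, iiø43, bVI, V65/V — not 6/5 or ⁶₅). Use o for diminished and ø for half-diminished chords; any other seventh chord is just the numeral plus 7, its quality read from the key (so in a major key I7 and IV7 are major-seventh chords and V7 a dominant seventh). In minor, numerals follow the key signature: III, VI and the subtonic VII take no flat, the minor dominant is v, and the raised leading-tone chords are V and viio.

ii6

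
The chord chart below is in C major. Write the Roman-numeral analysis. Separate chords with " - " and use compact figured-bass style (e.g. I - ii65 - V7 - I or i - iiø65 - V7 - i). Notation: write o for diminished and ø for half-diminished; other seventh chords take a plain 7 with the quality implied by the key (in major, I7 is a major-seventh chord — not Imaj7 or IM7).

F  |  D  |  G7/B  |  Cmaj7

F: major triad on F = scale degree 4 → IV.
D is the secondary dominant of V (major triad on D): V/V.
G7/B: dominant seventh chord on G = scale degree 5 → V65.
Cmaj7: major seventh chord on C = scale degree 1 → I7.

IV - V/V - V65 - I7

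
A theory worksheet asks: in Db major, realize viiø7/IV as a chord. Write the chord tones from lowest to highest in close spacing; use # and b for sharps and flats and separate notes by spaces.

F Ab Cb Eb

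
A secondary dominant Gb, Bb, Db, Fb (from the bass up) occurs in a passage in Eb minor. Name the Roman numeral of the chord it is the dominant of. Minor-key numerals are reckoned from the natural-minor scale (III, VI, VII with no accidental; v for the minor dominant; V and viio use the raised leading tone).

VI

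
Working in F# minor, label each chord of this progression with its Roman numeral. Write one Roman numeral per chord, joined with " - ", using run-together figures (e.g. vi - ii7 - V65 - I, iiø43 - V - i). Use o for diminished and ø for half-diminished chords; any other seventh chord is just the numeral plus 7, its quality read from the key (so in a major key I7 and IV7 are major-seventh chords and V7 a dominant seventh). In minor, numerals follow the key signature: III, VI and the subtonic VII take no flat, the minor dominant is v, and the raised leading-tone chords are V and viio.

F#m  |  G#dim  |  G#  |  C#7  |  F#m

i - iio - V/V - V7 - i

F#m: root F# is the tonic; minor triad there is i.
G#dim: root G# is the supertonic; diminished triad there is iio.
G# is the secondary dominant of V (major triad on G#): V/V.
C#7 has root C#, degree 5 in F# minor, so V7.
F#m has root F#, degree 1 in F# minor, so i.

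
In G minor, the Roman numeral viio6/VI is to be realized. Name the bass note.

F

The applied chord viio6/VI is rooted on D: D-F-Ab.
The figure 6 means first inversion — the third is in the bass.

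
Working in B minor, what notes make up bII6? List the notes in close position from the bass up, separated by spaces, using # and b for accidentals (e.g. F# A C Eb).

E G C

Scale degree 2 in B minor is C#; lowering it a half step gives C. bII6 is the Neapolitan sixth — a major triad on the lowered second degree, here in its customary first inversion.
So the chord is C-E-G, a major triad.
With the 6 figure the chord is in first inversion; from the bass E upward in close position it reads E-G-C.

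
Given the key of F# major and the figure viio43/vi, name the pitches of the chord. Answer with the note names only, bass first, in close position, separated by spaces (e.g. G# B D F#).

The slash marks an applied leading-tone chord: viio of vi. In F# major, vi is D#, so the leading tone to it is C##, a half step below.
Building a fully diminished seventh chord on C## gives C##-E#-G#-B.
With the 43 figure the chord is in second inversion; from the bass G# upward in close position it reads G#-B-C##-E#.

G# B C## E#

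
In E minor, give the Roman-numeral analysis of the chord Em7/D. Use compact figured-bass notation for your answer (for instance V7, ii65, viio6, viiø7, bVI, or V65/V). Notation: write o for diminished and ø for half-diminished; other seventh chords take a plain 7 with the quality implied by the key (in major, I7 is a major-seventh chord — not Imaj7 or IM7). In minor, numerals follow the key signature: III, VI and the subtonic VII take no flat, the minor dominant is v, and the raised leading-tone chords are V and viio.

The pitches E-G-B-D form a minor seventh chord rooted on E.
E is scale degree 1 in E minor, and a minor seventh chord on that degree is written i7.
With D in the bass the chord is in third inversion, so the figured bass is 42.

i42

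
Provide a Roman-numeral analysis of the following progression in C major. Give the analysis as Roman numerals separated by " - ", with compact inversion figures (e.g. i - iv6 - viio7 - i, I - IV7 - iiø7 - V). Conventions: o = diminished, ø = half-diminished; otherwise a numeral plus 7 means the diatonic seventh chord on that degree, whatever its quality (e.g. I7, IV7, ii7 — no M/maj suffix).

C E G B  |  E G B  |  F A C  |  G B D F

I7 - iii - IV - V7

C-E-G-B: root C is the tonic; major seventh chord there is I7.
E-G-B: root E is the mediant; minor triad there is iii.
F-A-C: major triad on F = scale degree 4 → IV.
G-B-D-F: root G is the dominant; dominant seventh chord there is V7.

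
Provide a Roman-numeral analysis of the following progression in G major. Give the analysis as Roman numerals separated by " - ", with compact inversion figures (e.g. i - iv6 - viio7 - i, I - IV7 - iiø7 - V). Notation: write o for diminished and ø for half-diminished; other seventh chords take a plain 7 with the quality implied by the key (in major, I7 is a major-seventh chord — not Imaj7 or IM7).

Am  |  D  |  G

Am: root A is the supertonic; minor triad there is ii.
D: major triad on D = scale degree 5 → V.
G: major triad on G = scale degree 1 → I.

ii - V - I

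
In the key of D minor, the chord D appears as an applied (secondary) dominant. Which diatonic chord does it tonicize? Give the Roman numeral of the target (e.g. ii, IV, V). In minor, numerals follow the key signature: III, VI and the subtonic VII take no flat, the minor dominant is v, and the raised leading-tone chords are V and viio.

iv

The chord is a major triad on D.
A dominant resolves down a perfect fifth: D → G. In D minor, G is scale degree 4, i.e. iv.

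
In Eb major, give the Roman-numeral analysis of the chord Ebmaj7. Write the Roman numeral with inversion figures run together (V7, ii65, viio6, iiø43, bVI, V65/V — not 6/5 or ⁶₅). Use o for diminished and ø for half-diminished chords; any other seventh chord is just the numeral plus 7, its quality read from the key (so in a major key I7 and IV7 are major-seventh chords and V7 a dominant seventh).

I7

The pitches Eb-G-Bb-D form a major seventh chord rooted on Eb.
In Eb major, Eb is the tonic; the diatonic major seventh chord there is I7.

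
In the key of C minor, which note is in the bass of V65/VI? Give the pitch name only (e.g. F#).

The applied chord V65/VI is rooted on Eb: Eb-G-Bb-Db.
The figure 65 means first inversion — the third is in the bass.

G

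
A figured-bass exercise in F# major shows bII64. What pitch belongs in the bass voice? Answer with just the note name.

bII in F# major has root G; the chord is G-B-D.
The figure 64 means second inversion — the fifth is in the bass.

D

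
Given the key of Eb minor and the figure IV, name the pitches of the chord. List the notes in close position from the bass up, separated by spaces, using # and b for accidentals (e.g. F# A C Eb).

Ab C Eb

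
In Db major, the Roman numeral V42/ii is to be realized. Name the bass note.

Ab

The applied chord V42/ii is rooted on Bb: Bb-D-F-Ab.
The figure 42 means third inversion — the seventh is in the bass.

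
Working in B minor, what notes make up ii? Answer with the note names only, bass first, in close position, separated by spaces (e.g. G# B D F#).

ii is the minor supertonic, borrowed from the parallel major (the Dorian ii). In B minor that root is C#.
So the chord is C#-E-G#, a minor triad.

C# E G#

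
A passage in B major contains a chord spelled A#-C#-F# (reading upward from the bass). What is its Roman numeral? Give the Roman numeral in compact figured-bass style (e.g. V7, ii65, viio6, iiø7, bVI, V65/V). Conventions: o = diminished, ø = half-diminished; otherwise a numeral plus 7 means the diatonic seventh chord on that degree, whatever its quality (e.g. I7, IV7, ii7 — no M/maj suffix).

V6

Stacked in thirds the chord is F#-A#-C#: a major triad on F#.
In B major, F# is the dominant; the diatonic major triad there is V.
With A# in the bass the chord is in first inversion, so the figured bass is 6.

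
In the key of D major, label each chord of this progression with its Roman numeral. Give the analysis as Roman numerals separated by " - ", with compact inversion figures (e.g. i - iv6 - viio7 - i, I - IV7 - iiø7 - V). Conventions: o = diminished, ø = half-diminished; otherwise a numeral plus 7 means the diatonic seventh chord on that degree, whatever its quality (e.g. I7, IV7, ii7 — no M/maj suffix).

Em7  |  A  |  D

ii7 - V - I

Em7: minor seventh chord on E = scale degree 2 → ii7.
A: root A is the dominant; major triad there is V.
D: root D is the tonic; major triad there is I.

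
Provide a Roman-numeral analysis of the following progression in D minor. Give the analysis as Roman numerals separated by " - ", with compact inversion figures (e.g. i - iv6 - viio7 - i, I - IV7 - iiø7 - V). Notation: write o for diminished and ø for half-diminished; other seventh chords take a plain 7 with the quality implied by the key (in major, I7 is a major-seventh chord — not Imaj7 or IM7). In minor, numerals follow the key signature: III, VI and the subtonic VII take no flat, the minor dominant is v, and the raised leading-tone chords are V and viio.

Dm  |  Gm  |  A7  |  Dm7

i - iv - V7 - i7

Dm: root D is the tonic; minor triad there is i.
Gm: minor triad on G = scale degree 4 → iv.
A7: root A is the dominant; dominant seventh chord there is V7.
Dm7: root D is the tonic; minor seventh chord there is i7.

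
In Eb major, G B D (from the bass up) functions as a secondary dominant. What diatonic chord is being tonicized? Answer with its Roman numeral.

vi

The chord is a major triad on G.
A dominant resolves down a perfect fifth: G → C. In Eb major, C is scale degree 6, i.e. vi.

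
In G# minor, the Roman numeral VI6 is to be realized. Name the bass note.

VI in G# minor has root E; the chord is E-G#-B.
The figure 6 means first inversion — the third is in the bass.

G#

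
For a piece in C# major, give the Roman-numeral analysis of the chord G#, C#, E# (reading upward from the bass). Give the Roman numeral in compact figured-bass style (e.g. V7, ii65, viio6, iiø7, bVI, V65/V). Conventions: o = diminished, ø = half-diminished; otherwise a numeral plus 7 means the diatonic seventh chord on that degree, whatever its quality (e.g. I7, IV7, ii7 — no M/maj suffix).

I64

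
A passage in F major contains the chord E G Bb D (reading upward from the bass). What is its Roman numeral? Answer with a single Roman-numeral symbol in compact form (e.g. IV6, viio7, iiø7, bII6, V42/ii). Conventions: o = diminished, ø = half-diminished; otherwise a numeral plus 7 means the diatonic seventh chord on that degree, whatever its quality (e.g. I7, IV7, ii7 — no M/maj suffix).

viiø7

Stacked in thirds the chord is E-G-Bb-D: a half-diminished seventh chord on E.
In F major, E is the leading tone; the diatonic half-diminished seventh chord there is viiø7.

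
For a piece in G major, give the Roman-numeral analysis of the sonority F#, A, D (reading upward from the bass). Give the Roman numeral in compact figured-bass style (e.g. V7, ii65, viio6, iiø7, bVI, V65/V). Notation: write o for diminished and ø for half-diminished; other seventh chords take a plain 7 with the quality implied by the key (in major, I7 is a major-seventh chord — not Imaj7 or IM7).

V6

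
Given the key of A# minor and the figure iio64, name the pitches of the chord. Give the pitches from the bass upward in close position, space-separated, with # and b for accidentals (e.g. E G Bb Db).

In A# minor, the supertonic is B#, and the diatonic chord built there is a diminished triad.
That chord is spelled B#-D#-F#.
With the 64 figure the chord is in second inversion; from the bass F# upward in close position it reads F#-B#-D#.

F# B# D#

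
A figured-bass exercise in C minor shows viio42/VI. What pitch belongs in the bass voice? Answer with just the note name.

The applied chord viio42/VI is rooted on G: G-Bb-Db-Fb.
The figure 42 means third inversion — the seventh is in the bass.

Fb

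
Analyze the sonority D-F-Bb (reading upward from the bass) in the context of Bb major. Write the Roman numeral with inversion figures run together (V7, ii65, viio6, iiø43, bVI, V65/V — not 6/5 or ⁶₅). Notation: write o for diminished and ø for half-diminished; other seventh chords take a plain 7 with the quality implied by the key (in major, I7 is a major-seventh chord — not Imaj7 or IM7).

I6

Stacked in thirds the chord is Bb-D-F: a major triad on Bb.
Bb is scale degree 1 in Bb major, and a major triad on that degree is written I.
With D in the bass the chord is in first inversion, so the figured bass is 6.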